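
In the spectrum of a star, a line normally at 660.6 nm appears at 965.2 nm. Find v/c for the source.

λ'/λ₀ = 1.4611 > 1 (redshift), so the source is receding.
λ'/λ₀ = √((1 + β)/(1 − β)) for a receding source ⇒ β = (r² − 1)/(r² + 1) with r = λ'/λ₀.
β = (2.1348 − 1)/(2.1348 + 1) ≈ 0.362.

0.362c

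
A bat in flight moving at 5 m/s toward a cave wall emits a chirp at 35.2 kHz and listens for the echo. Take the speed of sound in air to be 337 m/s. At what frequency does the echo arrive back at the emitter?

The cave wall receives the sound from a moving source: f₁ = f₀ · v/(v − v_e) = 35.2 × 337/332 ≈ 35.7 kHz.
On the return leg the bat in flight is a moving observer: f₂ = f₁ · (v + v_e)/v = 35.7 × 342/337 ≈ 36.3 kHz.
Equivalently f₂ = f₀ · (v + v_e)/(v − v_e).

36.3 kHz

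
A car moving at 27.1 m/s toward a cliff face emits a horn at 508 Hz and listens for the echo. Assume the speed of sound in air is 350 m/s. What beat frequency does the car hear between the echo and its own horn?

85 Hz

The cliff face receives the sound from a moving source: f₁ = f₀ · v/(v − v_e) = 508 × 350/322.9 ≈ 550.6 Hz.
On the return leg the car is a moving observer: f₂ = f₁ · (v + v_e)/v = 550.6 × 377.1/350 ≈ 593.3 Hz.
Beat against the emitted tone: |f₂ − f₀| = 2v_e·f₀/(v − v_e) = 2 × 27.1 × 508/322.9 ≈ 85 Hz.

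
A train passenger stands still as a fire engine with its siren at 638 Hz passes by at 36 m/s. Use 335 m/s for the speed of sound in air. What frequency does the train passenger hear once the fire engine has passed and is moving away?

576 Hz

Receding: f₂ = f · v/(v + v_s) = 638 × 335/371 ≈ 576 Hz.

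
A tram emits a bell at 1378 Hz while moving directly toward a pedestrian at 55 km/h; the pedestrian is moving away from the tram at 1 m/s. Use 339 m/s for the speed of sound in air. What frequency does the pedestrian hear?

55 km/h = 15.28 m/s.
Both move, so f' = f · (v − v_o)/(v − v_s).
f' = 1378 × (339 − 1)/(339 − 15.28) = 1378 × 338/323.72 ≈ 1439 Hz.

1439 Hz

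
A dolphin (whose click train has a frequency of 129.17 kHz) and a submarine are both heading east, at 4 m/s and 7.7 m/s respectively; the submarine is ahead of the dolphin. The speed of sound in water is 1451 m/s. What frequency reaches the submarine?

128.8 kHz

The submarine is ahead, so the dolphin is moving toward it while the submarine is moving away from the dolphin.
With source approaching and observer receding, f' = f · (v − v_o)/(v − v_s).
f' = 129.17 × (1451 − 7.7)/(1451 − 4) = 129.17 × 1443.3/1447 ≈ 128.8 kHz.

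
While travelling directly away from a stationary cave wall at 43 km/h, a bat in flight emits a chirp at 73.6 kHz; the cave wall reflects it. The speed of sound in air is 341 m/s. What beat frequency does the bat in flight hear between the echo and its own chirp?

43 km/h = 11.94 m/s.
The cave wall receives the sound from a moving source: f₁ = f₀ · v/(v + v_e) = 73.6 × 341/352.94 ≈ 71.11 kHz.
On the return leg the bat in flight is a moving observer: f₂ = f₁ · (v − v_e)/v = 71.11 × 329.06/341 ≈ 68.62 kHz.
Beat against the emitted tone (with f₀ = 73600 Hz): |f₂ − f₀| = 2v_e·f₀/(v + v_e) = 2 × 11.94 × 73600/352.94 ≈ 4982 Hz.

4982 Hz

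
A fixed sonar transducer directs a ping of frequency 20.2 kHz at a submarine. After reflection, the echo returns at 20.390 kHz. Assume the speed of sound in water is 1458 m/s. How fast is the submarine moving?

Double Doppler shift off a moving reflector: f₂ = f₀ · (v + u)/(v − u) (u > 0 toward emitter).
Rearranging, u = v · (f₂ − f₀)/(f₂ + f₀) = 1458 × 0.190/40.590 ≈ 6.8 m/s.
So the submarine is moving at 6.8 m/s toward the emitter.

6.8 m/s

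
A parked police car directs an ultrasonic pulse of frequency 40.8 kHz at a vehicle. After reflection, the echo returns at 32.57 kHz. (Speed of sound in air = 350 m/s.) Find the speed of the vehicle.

Double Doppler shift off a moving reflector: f₂ = f₀ · (v + u)/(v − u) (u > 0 toward emitter).
Rearranging, u = v · (f₂ − f₀)/(f₂ + f₀) = 350 × -8.23/73.37 ≈ -39 m/s.
So the vehicle is moving at 39 m/s away from the emitter.

39 m/s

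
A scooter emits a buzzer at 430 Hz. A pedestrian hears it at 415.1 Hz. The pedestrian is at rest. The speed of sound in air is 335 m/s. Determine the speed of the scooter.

12.0 m/s

f' < f, so the scooter is receding.
f' = f · v/(v + v_s) ⇒ v_s = v · |1 − f/f'|.
v_s = 335 × |1 − 430/415.1| = 335 × 0.03589 ≈ 12.0 m/s.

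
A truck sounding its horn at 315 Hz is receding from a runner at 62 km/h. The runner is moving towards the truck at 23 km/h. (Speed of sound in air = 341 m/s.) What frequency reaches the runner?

305 Hz

62 km/h = 17.22 m/s; 23 km/h = 6.389 m/s.
Both move, so f' = f · (v + v_o)/(v + v_s).
f' = 315 × (341 + 6.389)/(341 + 17.22) = 315 × 347.39/358.22 ≈ 305 Hz.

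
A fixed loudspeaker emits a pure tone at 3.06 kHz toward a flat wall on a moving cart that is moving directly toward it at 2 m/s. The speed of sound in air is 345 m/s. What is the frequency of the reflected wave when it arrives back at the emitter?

3.10 kHz

At the flat wall on a moving cart (a moving observer), f₁ = f₀ · (v + u)/v = 3.06 × 347/345 ≈ 3.08 kHz.
On reflection it acts as a source moving toward the stationary detector: f₂ = f₁ · v/(v − u) = 3.08 × 345/343 ≈ 3.10 kHz.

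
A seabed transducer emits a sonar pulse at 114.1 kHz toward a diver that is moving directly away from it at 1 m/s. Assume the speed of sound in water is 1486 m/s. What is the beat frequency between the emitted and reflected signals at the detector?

The diver first receives the wave as a moving observer: f₁ = f₀ · (v − u)/v = 114.1 × (1486 − 1)/1486 ≈ 114.0232 kHz.
On reflection it acts as a source moving away from the stationary detector: f₂ = f₁ · v/(v + u) = 114.0232 × 1486/1487 ≈ 113.9465 kHz.
Equivalently f₂ = f₀ · (v − u)/(v + u).
Beat frequency (with f₀ = 114100 Hz): |f₂ − f₀| = 2u·f₀/(v + u) = 2 × 1 × 114100/1487 ≈ 153 Hz.

153 Hz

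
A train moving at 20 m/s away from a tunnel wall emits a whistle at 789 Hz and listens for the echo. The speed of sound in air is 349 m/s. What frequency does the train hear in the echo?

The tunnel wall receives the sound from a moving source: f₁ = f₀ · v/(v + v_e) = 789 × 349/369 ≈ 746 Hz.
On the return leg the train is a moving observer: f₂ = f₁ · (v − v_e)/v = 746 × 329/349 ≈ 703 Hz.
Equivalently f₂ = f₀ · (v − v_e)/(v + v_e).

703 Hz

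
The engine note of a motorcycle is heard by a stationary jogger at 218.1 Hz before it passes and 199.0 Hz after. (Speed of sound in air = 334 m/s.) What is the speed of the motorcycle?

15.3 m/s

f₁/f₂ = (v + v_s)/(v − v_s), so v_s = v · (f₁ − f₂)/(f₁ + f₂).
v_s = 334 × (218.1 − 199.0)/(218.1 + 199.0) = 334 × 19.1/417.1 ≈ 15.3 m/s.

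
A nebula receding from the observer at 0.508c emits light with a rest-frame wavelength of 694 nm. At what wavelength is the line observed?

1215.0 nm

Relativistic Doppler for wavelength: λ' = λ₀ · √((1 + β)/(1 − β)).
λ' = 694 × √(1.5080/0.4920) = 694 × 1.75073 ≈ 1215.0 nm.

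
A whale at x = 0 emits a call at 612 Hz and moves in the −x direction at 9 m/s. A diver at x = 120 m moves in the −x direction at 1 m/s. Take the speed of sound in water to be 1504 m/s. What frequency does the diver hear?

609 Hz

The observer lies on the +x side, so the source is heading away from the observer and the observer is heading toward the source.
Both move, so f' = f · (v + v_o)/(v + v_s).
f' = 612 × (1504 + 1)/(1504 + 9) = 612 × 1505/1513 ≈ 609 Hz.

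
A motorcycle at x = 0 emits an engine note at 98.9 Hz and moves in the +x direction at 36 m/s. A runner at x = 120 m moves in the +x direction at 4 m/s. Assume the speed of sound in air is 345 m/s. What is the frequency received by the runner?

109 Hz

The observer lies on the +x side, so the source is heading toward the observer and the observer is heading away from the source.
General Doppler shift: f' = f · (v − v_o)/(v − v_s).
f' = 98.9 × (345 − 4)/(345 − 36) = 98.9 × 341/309 ≈ 109 Hz.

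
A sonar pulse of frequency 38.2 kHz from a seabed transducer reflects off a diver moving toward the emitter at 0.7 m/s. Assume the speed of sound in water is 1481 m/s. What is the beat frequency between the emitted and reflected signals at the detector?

36.1 Hz

At the diver (a moving observer), f₁ = f₀ · (v + u)/v = 38.2 × 1481.7/1481 ≈ 38.2181 kHz.
The reflection then acts as a moving source: f₂ = f₁ · v/(v − u) ≈ 38.2361 kHz.
Equivalently f₂ = f₀ · (v + u)/(v − u).
Beat frequency (with f₀ = 38200 Hz): |f₂ − f₀| = 2u·f₀/(v − u) = 2 × 0.7 × 38200/1480.3 ≈ 36.1 Hz.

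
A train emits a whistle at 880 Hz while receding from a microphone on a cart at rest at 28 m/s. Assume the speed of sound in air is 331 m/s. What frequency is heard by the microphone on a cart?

811 Hz

Only the source moves, away from the listener, so f' = f · v/(v + v_s).
f' = 880 × 331/(331 + 28) = 880 × 331/359 ≈ 811 Hz.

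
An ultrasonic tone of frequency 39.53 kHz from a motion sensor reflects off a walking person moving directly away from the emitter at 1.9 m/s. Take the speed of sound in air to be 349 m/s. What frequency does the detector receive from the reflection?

39.1 kHz

At the walking person (a moving observer), f₁ = f₀ · (v − u)/v = 39.53 × 347.1/349 ≈ 39.3 kHz.
On reflection it acts as a source moving away from the stationary detector: f₂ = f₁ · v/(v + u) = 39.3 × 349/350.9 ≈ 39.1 kHz.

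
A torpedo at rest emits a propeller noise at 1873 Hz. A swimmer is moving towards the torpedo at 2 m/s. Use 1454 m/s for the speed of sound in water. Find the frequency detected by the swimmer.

1876 Hz

Only the observer moves, toward the source, so f' = f · (v + v_o)/v.
f' = 1873 × (1454 + 2)/1454 = 1873 × 1456/1454 ≈ 1876 Hz.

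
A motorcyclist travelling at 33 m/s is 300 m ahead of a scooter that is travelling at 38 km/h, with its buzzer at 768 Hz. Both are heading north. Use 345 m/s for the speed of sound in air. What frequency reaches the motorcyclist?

716 Hz

38 km/h = 10.56 m/s.
The motorcyclist is ahead, so the scooter is moving toward it while the motorcyclist is moving away from the scooter.
General Doppler shift: f' = f · (v − v_o)/(v − v_s).
f' = 768 × (345 − 33)/(345 − 10.56) = 768 × 312/334.44 ≈ 716 Hz.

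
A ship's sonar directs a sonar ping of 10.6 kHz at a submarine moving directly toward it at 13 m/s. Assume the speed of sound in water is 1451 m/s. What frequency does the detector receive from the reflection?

The submarine first receives the wave as a moving observer: f₁ = f₀ · (v + u)/v = 10.6 × (1451 + 13)/1451 ≈ 10.69 kHz.
The reflection then acts as a moving source: f₂ = f₁ · v/(v − u) ≈ 10.79 kHz.
Equivalently f₂ = f₀ · (v + u)/(v − u).

10.79 kHz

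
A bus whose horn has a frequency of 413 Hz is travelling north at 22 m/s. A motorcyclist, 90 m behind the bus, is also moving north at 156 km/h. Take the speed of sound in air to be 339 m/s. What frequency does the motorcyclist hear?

156 km/h = 43.33 m/s.
The motorcyclist is behind, so the bus is moving away from it while the motorcyclist is moving toward the bus.
With source receding and observer approaching, f' = f · (v + v_o)/(v + v_s).
f' = 413 × (339 + 43.33)/(339 + 22) = 413 × 382.33/361 ≈ 437 Hz.

437 Hz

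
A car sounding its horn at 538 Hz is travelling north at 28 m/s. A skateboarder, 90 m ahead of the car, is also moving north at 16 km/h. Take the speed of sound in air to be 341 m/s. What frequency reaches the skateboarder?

578 Hz

16 km/h = 4.444 m/s.
The skateboarder is ahead, so the car is moving toward it while the skateboarder is moving away from the car.
General Doppler shift: f' = f · (v − v_o)/(v − v_s).
f' = 538 × (341 − 4.444)/(341 − 28) = 538 × 336.56/313 ≈ 578 Hz.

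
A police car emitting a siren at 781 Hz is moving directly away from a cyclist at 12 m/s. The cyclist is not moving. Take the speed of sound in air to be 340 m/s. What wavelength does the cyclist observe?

45.1 cm

Moving source, stationary observer: f' = f · v/(v + v_s) since the source is receding.
f' = 781 × 340/(340 + 12) ≈ 754 Hz.
λ' = v/f' = 340/754.375 ≈ 45.1 cm.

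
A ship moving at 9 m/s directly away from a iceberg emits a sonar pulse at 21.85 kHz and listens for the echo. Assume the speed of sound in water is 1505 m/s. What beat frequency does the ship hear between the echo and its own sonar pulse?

260 Hz

The iceberg receives the sound from a moving source: f₁ = f₀ · v/(v + v_e) = 21.85 × 1505/1514 ≈ 21.720 kHz.
On the return leg the ship is a moving observer: f₂ = f₁ · (v − v_e)/v = 21.720 × 1496/1505 ≈ 21.590 kHz.
Beat against the emitted tone (with f₀ = 21850 Hz): |f₂ − f₀| = 2v_e·f₀/(v + v_e) = 2 × 9 × 21850/1514 ≈ 260 Hz.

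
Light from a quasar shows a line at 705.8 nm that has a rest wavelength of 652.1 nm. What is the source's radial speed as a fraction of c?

0.079

λ'/λ₀ = 1.0823 > 1 (redshift), so the source is receding.
λ'/λ₀ = √((1 + β)/(1 − β)) for a receding source ⇒ β = (r² − 1)/(r² + 1) with r = λ'/λ₀.
β = (1.1715 − 1)/(1.1715 + 1) ≈ 0.079.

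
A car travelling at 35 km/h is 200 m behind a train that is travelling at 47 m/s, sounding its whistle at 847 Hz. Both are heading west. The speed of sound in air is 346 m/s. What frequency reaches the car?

35 km/h = 9.722 m/s.
The car is behind, so the train is moving away from it while the car is moving toward the train.
General Doppler shift: f' = f · (v + v_o)/(v + v_s).
f' = 847 × (346 + 9.722)/(346 + 47) = 847 × 355.72/393 ≈ 767 Hz.

767 Hz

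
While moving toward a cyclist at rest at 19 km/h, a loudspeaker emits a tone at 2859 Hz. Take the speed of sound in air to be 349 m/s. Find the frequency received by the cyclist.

19 km/h = 5.278 m/s.
With the source moving toward a stationary observer, f' = f · v/(v − v_s).
f' = 2859 × 349/(349 − 5.278) = 2859 × 349/343.7 ≈ 2903 Hz.

2903 Hz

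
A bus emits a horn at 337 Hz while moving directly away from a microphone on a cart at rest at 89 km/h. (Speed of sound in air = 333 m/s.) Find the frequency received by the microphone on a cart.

89 km/h = 24.72 m/s.
With the source moving away from a stationary observer, f' = f · v/(v + v_s).
f' = 337 × 333/(333 + 24.72) = 337 × 333/357.7 ≈ 314 Hz.

314 Hz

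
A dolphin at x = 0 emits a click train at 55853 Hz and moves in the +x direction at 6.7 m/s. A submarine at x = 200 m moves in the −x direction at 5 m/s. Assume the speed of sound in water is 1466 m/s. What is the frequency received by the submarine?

The observer lies on the +x side, so the source is heading toward the observer and the observer is heading toward the source.
With source approaching and observer approaching, f' = f · (v + v_o)/(v − v_s).
f' = 55853 × (1466 + 5)/(1466 − 6.7) = 55853 × 1471/1459.3 ≈ 56301 Hz.

56301 Hz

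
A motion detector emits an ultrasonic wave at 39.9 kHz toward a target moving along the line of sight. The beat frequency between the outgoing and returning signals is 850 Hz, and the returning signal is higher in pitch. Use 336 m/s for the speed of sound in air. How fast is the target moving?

Double Doppler shift off a moving reflector: f₂ = f₀ · (v + u)/(v − u) (u > 0 toward emitter).
Returning signal is higher, so f₂ = f₀ + Δf = 39900 + 850 = 40750 Hz.
Rearranging, u = v · (f₂ − f₀)/(f₂ + f₀) = 336 × 850/80650 ≈ 3.5 m/s.
So the target is moving at 3.5 m/s toward the emitter.

3.5 m/s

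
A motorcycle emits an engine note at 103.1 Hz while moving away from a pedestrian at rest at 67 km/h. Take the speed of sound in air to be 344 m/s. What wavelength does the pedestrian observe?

3.52 m

67 km/h = 18.61 m/s.
Moving source, stationary observer: f' = f · v/(v + v_s) since the source is receding.
f' = 103.1 × 344/(344 + 18.61) ≈ 98 Hz.
λ' = v/f' = 344/97.8084 ≈ 3.52 m.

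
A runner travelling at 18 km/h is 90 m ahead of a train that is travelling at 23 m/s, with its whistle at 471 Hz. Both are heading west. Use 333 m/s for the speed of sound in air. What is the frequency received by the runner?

498 Hz

18 km/h = 5 m/s.
The runner is ahead, so the train is moving toward it while the runner is moving away from the train.
With source approaching and observer receding, f' = f · (v − v_o)/(v − v_s).
f' = 471 × (333 − 5)/(333 − 23) = 471 × 328/310 ≈ 498 Hz.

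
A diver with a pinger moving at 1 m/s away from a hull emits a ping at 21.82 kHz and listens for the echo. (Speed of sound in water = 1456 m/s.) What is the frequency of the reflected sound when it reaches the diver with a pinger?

21.8 kHz

The hull receives the sound from a moving source: f₁ = f₀ · v/(v + v_e) = 21.82 × 1456/1457 ≈ 21.8 kHz.
On the return leg the diver with a pinger is a moving observer: f₂ = f₁ · (v − v_e)/v = 21.8 × 1455/1456 ≈ 21.8 kHz.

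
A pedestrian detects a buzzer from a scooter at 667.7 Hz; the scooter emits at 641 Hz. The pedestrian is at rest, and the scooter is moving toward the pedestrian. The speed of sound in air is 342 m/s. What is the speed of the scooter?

13.7 m/s

f' = f · v/(v − v_s) ⇒ v_s = v · |1 − f/f'|.
v_s = 342 × |1 − 641/667.7| = 342 × 0.03999 ≈ 13.7 m/s.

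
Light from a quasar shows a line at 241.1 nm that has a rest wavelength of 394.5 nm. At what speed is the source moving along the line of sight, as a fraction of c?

λ'/λ₀ = 0.6112 < 1 (blueshift), so the source is approaching.
λ'/λ₀ = √((1 − β)/(1 + β)) for an approaching source ⇒ β = (1 − r²)/(1 + r²) with r = λ'/λ₀.
β = (1 − 0.3735)/(1 + 0.3735) ≈ 0.456.

0.456c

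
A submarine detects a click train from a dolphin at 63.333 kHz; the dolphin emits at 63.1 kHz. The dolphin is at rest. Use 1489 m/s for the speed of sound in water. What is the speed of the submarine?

f' > f, so the submarine is approaching.
f' = f · (v + v_o)/v ⇒ v_o = v · |f'/f − 1|.
v_o = 1489 × |63.333/63.1 − 1| = 1489 × 0.003693 ≈ 5.5 m/s.

5.5 m/s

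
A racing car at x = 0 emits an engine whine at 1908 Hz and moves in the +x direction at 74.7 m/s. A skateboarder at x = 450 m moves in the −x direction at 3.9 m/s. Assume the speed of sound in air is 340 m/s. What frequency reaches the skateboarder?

The observer lies on the +x side, so the source is heading toward the observer and the observer is heading toward the source.
With source approaching and observer approaching, f' = f · (v + v_o)/(v − v_s).
f' = 1908 × (340 + 3.9)/(340 − 74.7) = 1908 × 343.9/265.3 ≈ 2473 Hz.

2473 Hz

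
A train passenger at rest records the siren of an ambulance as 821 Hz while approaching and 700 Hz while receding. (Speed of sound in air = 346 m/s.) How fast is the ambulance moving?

f₁/f₂ = (v + v_s)/(v − v_s), so v_s = v · (f₁ − f₂)/(f₁ + f₂).
v_s = 346 × (821 − 700)/(821 + 700) = 346 × 121/1521 ≈ 28 m/s.

28 m/s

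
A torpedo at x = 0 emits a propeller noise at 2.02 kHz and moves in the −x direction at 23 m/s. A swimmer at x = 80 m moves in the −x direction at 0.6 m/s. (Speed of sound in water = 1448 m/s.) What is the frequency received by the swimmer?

1.989 kHz

The observer lies on the +x side, so the source is heading away from the observer and the observer is heading toward the source.
General Doppler shift: f' = f · (v + v_o)/(v + v_s).
f' = 2.02 × (1448 + 0.6)/(1448 + 23) = 2.02 × 1448.6/1471 ≈ 1.989 kHz.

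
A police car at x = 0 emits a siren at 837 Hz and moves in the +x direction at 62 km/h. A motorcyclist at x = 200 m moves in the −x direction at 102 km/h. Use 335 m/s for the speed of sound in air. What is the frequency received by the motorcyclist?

62 km/h = 17.22 m/s; 102 km/h = 28.33 m/s.
The observer lies on the +x side, so the source is heading toward the observer and the observer is heading toward the source.
Both move, so f' = f · (v + v_o)/(v − v_s).
f' = 837 × (335 + 28.33)/(335 − 17.22) = 837 × 363.33/317.78 ≈ 957 Hz.

957 Hz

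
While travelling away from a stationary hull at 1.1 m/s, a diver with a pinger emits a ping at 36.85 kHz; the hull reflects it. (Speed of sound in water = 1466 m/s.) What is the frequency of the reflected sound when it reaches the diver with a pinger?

36.8 kHz

The hull receives the sound from a moving source: f₁ = f₀ · v/(v + v_e) = 36.85 × 1466/1467.1 ≈ 36.8 kHz.
On the return leg the diver with a pinger is a moving observer: f₂ = f₁ · (v − v_e)/v = 36.8 × 1464.9/1466 ≈ 36.8 kHz.
Equivalently f₂ = f₀ · (v − v_e)/(v + v_e).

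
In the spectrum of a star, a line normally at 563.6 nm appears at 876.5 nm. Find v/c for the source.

0.415

λ'/λ₀ = 1.5552 > 1 (redshift), so the source is receding.
λ'/λ₀ = √((1 + β)/(1 − β)) for a receding source ⇒ β = (r² − 1)/(r² + 1) with r = λ'/λ₀.
β = (2.4186 − 1)/(2.4186 + 1) ≈ 0.415.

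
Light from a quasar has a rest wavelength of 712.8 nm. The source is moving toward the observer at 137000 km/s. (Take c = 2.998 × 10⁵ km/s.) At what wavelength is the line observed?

β = v/c = 137000/299800 = 0.4570.
Relativistic Doppler for wavelength: λ' = λ₀ · √((1 − β)/(1 + β)).
λ' = 712.8 × √(0.5430/1.4570) = 712.8 × 0.61050 ≈ 435.2 nm.

435.2 nm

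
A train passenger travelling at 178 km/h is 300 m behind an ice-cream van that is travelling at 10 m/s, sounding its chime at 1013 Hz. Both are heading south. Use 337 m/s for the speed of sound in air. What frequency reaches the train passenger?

178 km/h = 49.44 m/s.
The train passenger is behind, so the ice-cream van is moving away from it while the train passenger is moving toward the ice-cream van.
With source receding and observer approaching, f' = f · (v + v_o)/(v + v_s).
f' = 1013 × (337 + 49.44)/(337 + 10) = 1013 × 386.44/347 ≈ 1128 Hz.

1128 Hz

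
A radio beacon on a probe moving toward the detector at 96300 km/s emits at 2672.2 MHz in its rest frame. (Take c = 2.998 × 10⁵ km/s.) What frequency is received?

β = v/c = 96300/299800 = 0.3212.
Relativistic Doppler for frequency: f' = f₀ · √((1 + β)/(1 − β)).
f' = 2672.2 × √(1.3212/0.6788) = 2672.2 × 1.39515 ≈ 3728.1 MHz.

3728.1 MHz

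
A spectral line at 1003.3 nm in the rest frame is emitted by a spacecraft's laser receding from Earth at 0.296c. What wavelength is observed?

Relativistic Doppler for wavelength: λ' = λ₀ · √((1 + β)/(1 − β)).
λ' = 1003.3 × √(1.2960/0.7040) = 1003.3 × 1.35680 ≈ 1361.3 nm.

1361.3 nm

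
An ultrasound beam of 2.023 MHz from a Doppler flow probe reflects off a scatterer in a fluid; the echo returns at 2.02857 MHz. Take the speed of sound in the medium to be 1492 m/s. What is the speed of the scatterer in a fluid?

2.05 m/s

Double Doppler shift off a moving reflector: f₂ = f₀ · (v + u)/(v − u) (u > 0 toward emitter).
Rearranging, u = v · (f₂ − f₀)/(f₂ + f₀) = 1492 × 0.00557/4.05157 ≈ 2.05 m/s.
So the scatterer in a fluid is moving at 2.05 m/s toward the emitter.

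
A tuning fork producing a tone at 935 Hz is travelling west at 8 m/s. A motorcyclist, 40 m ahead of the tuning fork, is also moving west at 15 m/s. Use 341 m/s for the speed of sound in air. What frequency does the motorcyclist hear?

915 Hz

The motorcyclist is ahead, so the tuning fork is moving toward it while the motorcyclist is moving away from the tuning fork.
General Doppler shift: f' = f · (v − v_o)/(v − v_s).
f' = 935 × (341 − 15)/(341 − 8) = 935 × 326/333 ≈ 915 Hz.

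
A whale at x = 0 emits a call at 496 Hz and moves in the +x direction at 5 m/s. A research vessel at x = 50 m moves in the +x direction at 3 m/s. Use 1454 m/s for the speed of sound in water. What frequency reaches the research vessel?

The observer lies on the +x side, so the source is heading toward the observer and the observer is heading away from the source.
With source approaching and observer receding, f' = f · (v − v_o)/(v − v_s).
f' = 496 × (1454 − 3)/(1454 − 5) = 496 × 1451/1449 ≈ 497 Hz.

497 Hz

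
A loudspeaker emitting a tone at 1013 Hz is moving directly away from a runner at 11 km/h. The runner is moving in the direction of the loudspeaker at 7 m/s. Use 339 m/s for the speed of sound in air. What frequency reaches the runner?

1025 Hz

11 km/h = 3.056 m/s.
General Doppler shift: f' = f · (v + v_o)/(v + v_s).
f' = 1013 × (339 + 7)/(339 + 3.056) = 1013 × 346/342.06 ≈ 1025 Hz.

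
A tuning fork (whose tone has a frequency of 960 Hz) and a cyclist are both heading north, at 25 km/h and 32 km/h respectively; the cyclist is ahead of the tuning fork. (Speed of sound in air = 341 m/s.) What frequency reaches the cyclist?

25 km/h = 6.944 m/s; 32 km/h = 8.889 m/s.
The cyclist is ahead, so the tuning fork is moving toward it while the cyclist is moving away from the tuning fork.
General Doppler shift: f' = f · (v − v_o)/(v − v_s).
f' = 960 × (341 − 8.889)/(341 − 6.944) = 960 × 332.11/334.06 ≈ 954 Hz.

954 Hz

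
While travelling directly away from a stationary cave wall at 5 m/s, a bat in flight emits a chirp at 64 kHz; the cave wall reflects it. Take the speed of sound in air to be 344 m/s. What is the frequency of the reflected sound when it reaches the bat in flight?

The cave wall receives the sound from a moving source: f₁ = f₀ · v/(v + v_e) = 64 × 344/349 ≈ 63.1 kHz.
On the return leg the bat in flight is a moving observer: f₂ = f₁ · (v − v_e)/v = 63.1 × 339/344 ≈ 62.2 kHz.
Equivalently f₂ = f₀ · (v − v_e)/(v + v_e).

62.2 kHz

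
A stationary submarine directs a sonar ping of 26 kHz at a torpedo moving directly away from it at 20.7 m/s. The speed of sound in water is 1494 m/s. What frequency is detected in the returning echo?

25.3 kHz

The torpedo first receives the wave as a moving observer: f₁ = f₀ · (v − u)/v = 26 × (1494 − 20.7)/1494 ≈ 25.6 kHz.
The reflection then acts as a moving source: f₂ = f₁ · v/(v + u) ≈ 25.3 kHz.
Equivalently f₂ = f₀ · (v − u)/(v + u).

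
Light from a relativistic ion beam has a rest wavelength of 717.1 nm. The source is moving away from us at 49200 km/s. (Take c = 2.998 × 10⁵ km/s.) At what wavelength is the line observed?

β = v/c = 49200/299800 = 0.1641.
Relativistic Doppler for wavelength: λ' = λ₀ · √((1 + β)/(1 − β)).
λ' = 717.1 × √(1.1641/0.8359) = 717.1 × 1.18011 ≈ 846.3 nm.

846.3 nm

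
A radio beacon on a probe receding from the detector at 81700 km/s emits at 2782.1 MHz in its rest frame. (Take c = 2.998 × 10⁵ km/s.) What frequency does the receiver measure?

2103.6 MHz

β = v/c = 81700/299800 = 0.2725.
Relativistic Doppler for frequency: f' = f₀ · √((1 − β)/(1 + β)).
f' = 2782.1 × √(0.7275/1.2725) = 2782.1 × 0.75610 ≈ 2103.6 MHz.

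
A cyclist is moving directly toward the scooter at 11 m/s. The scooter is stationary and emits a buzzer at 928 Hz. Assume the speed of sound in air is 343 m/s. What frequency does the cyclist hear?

958 Hz

Only the observer moves, toward the source, so f' = f · (v + v_o)/v.
f' = 928 × (343 + 11)/343 = 928 × 354/343 ≈ 958 Hz.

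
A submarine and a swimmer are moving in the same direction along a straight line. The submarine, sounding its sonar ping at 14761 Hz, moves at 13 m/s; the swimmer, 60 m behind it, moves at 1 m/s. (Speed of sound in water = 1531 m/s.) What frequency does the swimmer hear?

14646 Hz

The swimmer is behind, so the submarine is moving away from it while the swimmer is moving toward the submarine.
Both move, so f' = f · (v + v_o)/(v + v_s).
f' = 14761 × (1531 + 1)/(1531 + 13) = 14761 × 1532/1544 ≈ 14646 Hz.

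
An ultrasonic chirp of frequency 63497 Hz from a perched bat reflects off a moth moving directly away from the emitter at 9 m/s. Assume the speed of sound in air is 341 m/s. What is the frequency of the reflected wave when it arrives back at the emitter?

At the moth (a moving observer), f₁ = f₀ · (v − u)/v = 63497 × 332/341 ≈ 61821 Hz.
On reflection it acts as a source moving away from the stationary detector: f₂ = f₁ · v/(v + u) = 61821 × 341/350 ≈ 60231 Hz.

60231 Hz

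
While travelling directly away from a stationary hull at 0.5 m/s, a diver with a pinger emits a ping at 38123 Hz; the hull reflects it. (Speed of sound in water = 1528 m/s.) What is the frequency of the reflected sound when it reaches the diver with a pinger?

38098 Hz

The hull receives the sound from a moving source: f₁ = f₀ · v/(v + v_e) = 38123 × 1528/1528.5 ≈ 38111 Hz.
On the return leg the diver with a pinger is a moving observer: f₂ = f₁ · (v − v_e)/v = 38111 × 1527.5/1528 ≈ 38098 Hz.
Equivalently f₂ = f₀ · (v − v_e)/(v + v_e).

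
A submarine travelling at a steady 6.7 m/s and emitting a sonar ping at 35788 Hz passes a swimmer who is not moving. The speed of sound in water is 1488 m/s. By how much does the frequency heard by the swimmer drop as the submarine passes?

322 Hz

Approaching: f₁ = f · v/(v − v_s) = 35788 × 1488/1481.3 ≈ 35950 Hz.
Receding: f₂ = f · v/(v + v_s) = 35788 × 1488/1494.7 ≈ 35628 Hz.
Drop: f₁ − f₂ = 2f·v·v_s/(v² − v_s²) = 2 × 35788 × 1488 × 6.7/(1488² − 6.7²) ≈ 322 Hz.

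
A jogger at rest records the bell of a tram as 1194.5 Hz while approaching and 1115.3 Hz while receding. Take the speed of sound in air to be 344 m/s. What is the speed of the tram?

11.8 m/s

f₁/f₂ = (v + v_s)/(v − v_s), so v_s = v · (f₁ − f₂)/(f₁ + f₂).
v_s = 344 × (1194.5 − 1115.3)/(1194.5 + 1115.3) = 344 × 79.2/2309.8 ≈ 11.8 m/s.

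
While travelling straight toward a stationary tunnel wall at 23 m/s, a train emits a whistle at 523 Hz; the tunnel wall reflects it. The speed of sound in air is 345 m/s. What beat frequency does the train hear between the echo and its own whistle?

75 Hz

The tunnel wall receives the sound from a moving source: f₁ = f₀ · v/(v − v_e) = 523 × 345/322 ≈ 560.4 Hz.
On the return leg the train is a moving observer: f₂ = f₁ · (v + v_e)/v = 560.4 × 368/345 ≈ 597.7 Hz.
Equivalently f₂ = f₀ · (v + v_e)/(v − v_e).
Beat against the emitted tone: |f₂ − f₀| = 2v_e·f₀/(v − v_e) = 2 × 23 × 523/322 ≈ 75 Hz.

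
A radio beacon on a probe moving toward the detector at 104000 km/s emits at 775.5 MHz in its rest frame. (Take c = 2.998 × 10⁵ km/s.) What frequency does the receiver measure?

β = v/c = 104000/299800 = 0.3469.
Relativistic Doppler for frequency: f' = f₀ · √((1 + β)/(1 − β)).
f' = 775.5 × √(1.3469/0.6531) = 775.5 × 1.43607 ≈ 1113.7 MHz.

1113.7 MHz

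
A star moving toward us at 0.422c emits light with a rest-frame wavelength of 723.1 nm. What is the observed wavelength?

Relativistic Doppler for wavelength: λ' = λ₀ · √((1 − β)/(1 + β)).
λ' = 723.1 × √(0.5780/1.4220) = 723.1 × 0.63755 ≈ 461.0 nm.

461.0 nm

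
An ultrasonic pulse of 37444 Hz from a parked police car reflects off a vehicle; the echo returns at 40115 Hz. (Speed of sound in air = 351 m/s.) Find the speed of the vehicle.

Double Doppler shift off a moving reflector: f₂ = f₀ · (v + u)/(v − u) (u > 0 toward emitter).
Rearranging, u = v · (f₂ − f₀)/(f₂ + f₀) = 351 × 2671/77559 ≈ 12.1 m/s.
So the vehicle is moving at 12.1 m/s toward the emitter.

12.1 m/s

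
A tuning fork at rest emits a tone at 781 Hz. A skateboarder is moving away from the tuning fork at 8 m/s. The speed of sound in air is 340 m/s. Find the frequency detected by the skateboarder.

Only the observer moves, away from the source, so f' = f · (v − v_o)/v.
f' = 781 × (340 − 8)/340 = 781 × 332/340 ≈ 763 Hz.

763 Hz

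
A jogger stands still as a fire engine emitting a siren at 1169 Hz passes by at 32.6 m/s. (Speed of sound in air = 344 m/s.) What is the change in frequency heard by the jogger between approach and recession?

Approaching: f₁ = f · v/(v − v_s) = 1169 × 344/311.4 ≈ 1291 Hz.
Receding: f₂ = f · v/(v + v_s) = 1169 × 344/376.6 ≈ 1068 Hz.
Drop: f₁ − f₂ = 2f·v·v_s/(v² − v_s²) = 2 × 1169 × 344 × 32.6/(344² − 32.6²) ≈ 224 Hz.

224 Hz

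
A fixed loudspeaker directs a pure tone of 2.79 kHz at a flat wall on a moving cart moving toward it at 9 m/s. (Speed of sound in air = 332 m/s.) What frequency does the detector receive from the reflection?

The flat wall on a moving cart first receives the wave as a moving observer: f₁ = f₀ · (v + u)/v = 2.79 × (332 + 9)/332 ≈ 2.87 kHz.
The reflection then acts as a moving source: f₂ = f₁ · v/(v − u) ≈ 2.95 kHz.

2.95 kHz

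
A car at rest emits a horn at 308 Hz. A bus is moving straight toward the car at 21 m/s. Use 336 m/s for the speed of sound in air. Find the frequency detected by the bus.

327 Hz

Moving observer, stationary source: f' = f · (v + v_o)/v.
f' = 308 × (336 + 21)/336 = 308 × 357/336 ≈ 327 Hz.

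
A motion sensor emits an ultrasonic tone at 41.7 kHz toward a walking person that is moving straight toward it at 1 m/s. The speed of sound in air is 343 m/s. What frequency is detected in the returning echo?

41.9 kHz

The walking person first receives the wave as a moving observer: f₁ = f₀ · (v + u)/v = 41.7 × (343 + 1)/343 ≈ 41.8 kHz.
The reflection then acts as a moving source: f₂ = f₁ · v/(v − u) ≈ 41.9 kHz.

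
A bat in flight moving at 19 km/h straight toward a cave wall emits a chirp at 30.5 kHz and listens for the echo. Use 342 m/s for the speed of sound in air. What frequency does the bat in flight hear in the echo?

31.5 kHz

19 km/h = 5.278 m/s.
The cave wall receives the sound from a moving source: f₁ = f₀ · v/(v − v_e) = 30.5 × 342/336.72 ≈ 31.0 kHz.
On the return leg the bat in flight is a moving observer: f₂ = f₁ · (v + v_e)/v = 31.0 × 347.28/342 ≈ 31.5 kHz.
Equivalently f₂ = f₀ · (v + v_e)/(v − v_e).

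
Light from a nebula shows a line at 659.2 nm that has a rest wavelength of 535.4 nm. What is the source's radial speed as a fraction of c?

0.205c

λ'/λ₀ = 1.2312 > 1 (redshift), so the source is receding.
λ'/λ₀ = √((1 + β)/(1 − β)) for a receding source ⇒ β = (r² − 1)/(r² + 1) with r = λ'/λ₀.
β = (1.5159 − 1)/(1.5159 + 1) ≈ 0.205.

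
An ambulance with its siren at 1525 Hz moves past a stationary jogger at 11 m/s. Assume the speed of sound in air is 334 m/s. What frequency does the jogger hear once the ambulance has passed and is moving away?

Receding: f₂ = f · v/(v + v_s) = 1525 × 334/345 ≈ 1476 Hz.

1476 Hz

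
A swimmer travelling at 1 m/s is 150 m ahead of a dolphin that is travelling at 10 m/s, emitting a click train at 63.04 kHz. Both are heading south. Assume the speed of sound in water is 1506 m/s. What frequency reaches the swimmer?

The swimmer is ahead, so the dolphin is moving toward it while the swimmer is moving away from the dolphin.
General Doppler shift: f' = f · (v − v_o)/(v − v_s).
f' = 63.04 × (1506 − 1)/(1506 − 10) = 63.04 × 1505/1496 ≈ 63.4 kHz.

63.4 kHz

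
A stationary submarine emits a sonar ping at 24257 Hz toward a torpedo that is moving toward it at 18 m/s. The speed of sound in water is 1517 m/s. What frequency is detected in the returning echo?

At the torpedo (a moving observer), f₁ = f₀ · (v + u)/v = 24257 × 1535/1517 ≈ 24545 Hz.
On reflection it acts as a source moving toward the stationary detector: f₂ = f₁ · v/(v − u) = 24545 × 1517/1499 ≈ 24840 Hz.
Equivalently f₂ = f₀ · (v + u)/(v − u).

24840 Hz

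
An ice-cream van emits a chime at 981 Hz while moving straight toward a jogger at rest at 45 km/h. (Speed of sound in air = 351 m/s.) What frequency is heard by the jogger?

1017 Hz

45 km/h = 12.5 m/s.
With the source moving toward a stationary observer, f' = f · v/(v − v_s).
f' = 981 × 351/(351 − 12.5) = 981 × 351/338.5 ≈ 1017 Hz.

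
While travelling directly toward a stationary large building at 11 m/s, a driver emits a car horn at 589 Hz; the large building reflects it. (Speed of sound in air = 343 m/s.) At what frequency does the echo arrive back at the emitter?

628 Hz

The large building receives the sound from a moving source: f₁ = f₀ · v/(v − v_e) = 589 × 343/332 ≈ 609 Hz.
On the return leg the driver is a moving observer: f₂ = f₁ · (v + v_e)/v = 609 × 354/343 ≈ 628 Hz.
Equivalently f₂ = f₀ · (v + v_e)/(v − v_e).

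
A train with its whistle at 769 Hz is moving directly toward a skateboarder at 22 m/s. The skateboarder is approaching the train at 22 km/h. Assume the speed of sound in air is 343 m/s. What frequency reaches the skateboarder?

22 km/h = 6.111 m/s.
Both move, so f' = f · (v + v_o)/(v − v_s).
f' = 769 × (343 + 6.111)/(343 − 22) = 769 × 349.11/321 ≈ 836 Hz.

836 Hz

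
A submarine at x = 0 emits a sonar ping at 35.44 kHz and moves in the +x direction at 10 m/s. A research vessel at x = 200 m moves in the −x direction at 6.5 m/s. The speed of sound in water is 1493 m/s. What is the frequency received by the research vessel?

35.8 kHz

The observer lies on the +x side, so the source is heading toward the observer and the observer is heading toward the source.
With source approaching and observer approaching, f' = f · (v + v_o)/(v − v_s).
f' = 35.44 × (1493 + 6.5)/(1493 − 10) = 35.44 × 1499.5/1483 ≈ 35.8 kHz.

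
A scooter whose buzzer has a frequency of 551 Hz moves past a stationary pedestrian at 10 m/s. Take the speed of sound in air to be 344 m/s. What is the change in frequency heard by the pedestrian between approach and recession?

Approaching: f₁ = f · v/(v − v_s) = 551 × 344/334 ≈ 567.5 Hz.
Receding: f₂ = f · v/(v + v_s) = 551 × 344/354 ≈ 535.4 Hz.
Drop: f₁ − f₂ = 2f·v·v_s/(v² − v_s²) = 2 × 551 × 344 × 10/(344² − 10²) ≈ 32.1 Hz.

32.1 Hz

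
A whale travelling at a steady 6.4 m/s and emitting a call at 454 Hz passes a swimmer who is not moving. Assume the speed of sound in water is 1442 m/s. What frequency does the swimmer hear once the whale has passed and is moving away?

Receding: f₂ = f · v/(v + v_s) = 454 × 1442/1448.4 ≈ 452 Hz.

452 Hz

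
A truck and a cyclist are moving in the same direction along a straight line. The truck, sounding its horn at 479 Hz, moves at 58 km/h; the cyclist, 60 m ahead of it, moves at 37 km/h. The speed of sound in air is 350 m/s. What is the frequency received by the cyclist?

58 km/h = 16.11 m/s; 37 km/h = 10.28 m/s.
The cyclist is ahead, so the truck is moving toward it while the cyclist is moving away from the truck.
With source approaching and observer receding, f' = f · (v − v_o)/(v − v_s).
f' = 479 × (350 − 10.28)/(350 − 16.11) = 479 × 339.72/333.89 ≈ 487 Hz.

487 Hz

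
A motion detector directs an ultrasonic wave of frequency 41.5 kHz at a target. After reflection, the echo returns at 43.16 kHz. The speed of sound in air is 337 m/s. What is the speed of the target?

6.6 m/s

Double Doppler shift off a moving reflector: f₂ = f₀ · (v + u)/(v − u) (u > 0 toward emitter).
Rearranging, u = v · (f₂ − f₀)/(f₂ + f₀) = 337 × 1.66/84.66 ≈ 6.6 m/s.
So the target is moving at 6.6 m/s toward the emitter.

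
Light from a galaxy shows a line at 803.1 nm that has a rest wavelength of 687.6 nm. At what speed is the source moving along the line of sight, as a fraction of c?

λ'/λ₀ = 1.1680 > 1 (redshift), so the source is receding.
λ'/λ₀ = √((1 + β)/(1 − β)) for a receding source ⇒ β = (r² − 1)/(r² + 1) with r = λ'/λ₀.
β = (1.3642 − 1)/(1.3642 + 1) ≈ 0.154.

0.154c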